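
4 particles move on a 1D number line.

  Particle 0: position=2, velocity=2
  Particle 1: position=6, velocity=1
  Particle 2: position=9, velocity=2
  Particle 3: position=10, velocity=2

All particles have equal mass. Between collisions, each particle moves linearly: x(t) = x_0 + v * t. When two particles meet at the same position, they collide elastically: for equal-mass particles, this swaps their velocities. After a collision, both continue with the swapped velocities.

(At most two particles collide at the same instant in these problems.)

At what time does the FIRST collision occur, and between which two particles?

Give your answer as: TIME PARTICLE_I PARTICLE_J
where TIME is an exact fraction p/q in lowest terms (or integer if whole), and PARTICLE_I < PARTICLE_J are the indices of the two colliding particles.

Pair (0,1): pos 2,6 vel 2,1 -> gap=4, closing at 1/unit, collide at t=4
Pair (1,2): pos 6,9 vel 1,2 -> not approaching (rel speed -1 <= 0)
Pair (2,3): pos 9,10 vel 2,2 -> not approaching (rel speed 0 <= 0)
Earliest collision: t=4 between 0 and 1

Answer: 4 0 1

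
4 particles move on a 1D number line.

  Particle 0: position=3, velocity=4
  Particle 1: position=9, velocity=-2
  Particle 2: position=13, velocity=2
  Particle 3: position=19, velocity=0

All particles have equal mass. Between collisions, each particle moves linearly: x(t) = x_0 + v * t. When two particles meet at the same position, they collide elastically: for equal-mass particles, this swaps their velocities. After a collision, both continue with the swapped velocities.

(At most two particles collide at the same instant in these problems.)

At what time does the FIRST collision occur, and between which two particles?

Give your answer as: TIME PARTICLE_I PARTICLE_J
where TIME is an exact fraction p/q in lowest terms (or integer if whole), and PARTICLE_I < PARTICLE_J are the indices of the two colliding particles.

Pair (0,1): pos 3,9 vel 4,-2 -> gap=6, closing at 6/unit, collide at t=1
Pair (1,2): pos 9,13 vel -2,2 -> not approaching (rel speed -4 <= 0)
Pair (2,3): pos 13,19 vel 2,0 -> gap=6, closing at 2/unit, collide at t=3
Earliest collision: t=1 between 0 and 1

Answer: 1 0 1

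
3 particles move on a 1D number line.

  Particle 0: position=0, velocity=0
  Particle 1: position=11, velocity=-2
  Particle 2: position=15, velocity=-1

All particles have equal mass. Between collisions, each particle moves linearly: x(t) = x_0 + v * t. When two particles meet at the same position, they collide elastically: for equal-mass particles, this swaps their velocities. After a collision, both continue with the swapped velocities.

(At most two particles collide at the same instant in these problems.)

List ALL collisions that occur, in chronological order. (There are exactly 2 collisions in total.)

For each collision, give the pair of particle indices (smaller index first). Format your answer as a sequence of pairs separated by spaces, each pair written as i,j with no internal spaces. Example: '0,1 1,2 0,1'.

Answer: 0,1 1,2

Derivation:
Collision at t=11/2: particles 0 and 1 swap velocities; positions: p0=0 p1=0 p2=19/2; velocities now: v0=-2 v1=0 v2=-1
Collision at t=15: particles 1 and 2 swap velocities; positions: p0=-19 p1=0 p2=0; velocities now: v0=-2 v1=-1 v2=0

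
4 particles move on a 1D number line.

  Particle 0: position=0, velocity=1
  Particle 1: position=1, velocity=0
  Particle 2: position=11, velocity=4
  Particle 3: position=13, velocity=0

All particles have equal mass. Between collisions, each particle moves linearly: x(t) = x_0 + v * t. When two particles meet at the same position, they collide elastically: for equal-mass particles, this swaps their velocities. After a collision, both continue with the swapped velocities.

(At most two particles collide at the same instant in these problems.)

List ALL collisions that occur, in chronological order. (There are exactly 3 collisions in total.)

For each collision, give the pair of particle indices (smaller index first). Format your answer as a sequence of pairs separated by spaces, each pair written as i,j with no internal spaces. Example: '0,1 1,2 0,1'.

Collision at t=1/2: particles 2 and 3 swap velocities; positions: p0=1/2 p1=1 p2=13 p3=13; velocities now: v0=1 v1=0 v2=0 v3=4
Collision at t=1: particles 0 and 1 swap velocities; positions: p0=1 p1=1 p2=13 p3=15; velocities now: v0=0 v1=1 v2=0 v3=4
Collision at t=13: particles 1 and 2 swap velocities; positions: p0=1 p1=13 p2=13 p3=63; velocities now: v0=0 v1=0 v2=1 v3=4

Answer: 2,3 0,1 1,2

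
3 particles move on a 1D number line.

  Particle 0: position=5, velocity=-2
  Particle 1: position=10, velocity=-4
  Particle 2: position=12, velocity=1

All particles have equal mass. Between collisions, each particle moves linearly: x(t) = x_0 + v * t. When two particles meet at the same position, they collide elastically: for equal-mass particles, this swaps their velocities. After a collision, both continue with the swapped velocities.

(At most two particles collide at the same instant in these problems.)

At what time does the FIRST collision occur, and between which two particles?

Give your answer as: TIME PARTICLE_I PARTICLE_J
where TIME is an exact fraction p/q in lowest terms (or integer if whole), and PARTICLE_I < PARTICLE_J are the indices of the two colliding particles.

Pair (0,1): pos 5,10 vel -2,-4 -> gap=5, closing at 2/unit, collide at t=5/2
Pair (1,2): pos 10,12 vel -4,1 -> not approaching (rel speed -5 <= 0)
Earliest collision: t=5/2 between 0 and 1

Answer: 5/2 0 1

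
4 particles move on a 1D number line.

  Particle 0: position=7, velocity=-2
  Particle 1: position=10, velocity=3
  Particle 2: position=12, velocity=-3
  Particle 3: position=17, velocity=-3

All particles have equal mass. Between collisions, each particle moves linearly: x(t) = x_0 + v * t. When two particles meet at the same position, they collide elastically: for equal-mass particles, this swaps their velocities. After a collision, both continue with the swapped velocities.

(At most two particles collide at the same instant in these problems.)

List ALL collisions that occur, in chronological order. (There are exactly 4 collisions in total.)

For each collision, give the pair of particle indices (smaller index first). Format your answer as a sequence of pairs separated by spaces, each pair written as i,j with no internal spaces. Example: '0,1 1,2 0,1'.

Answer: 1,2 2,3 0,1 1,2

Derivation:
Collision at t=1/3: particles 1 and 2 swap velocities; positions: p0=19/3 p1=11 p2=11 p3=16; velocities now: v0=-2 v1=-3 v2=3 v3=-3
Collision at t=7/6: particles 2 and 3 swap velocities; positions: p0=14/3 p1=17/2 p2=27/2 p3=27/2; velocities now: v0=-2 v1=-3 v2=-3 v3=3
Collision at t=5: particles 0 and 1 swap velocities; positions: p0=-3 p1=-3 p2=2 p3=25; velocities now: v0=-3 v1=-2 v2=-3 v3=3
Collision at t=10: particles 1 and 2 swap velocities; positions: p0=-18 p1=-13 p2=-13 p3=40; velocities now: v0=-3 v1=-3 v2=-2 v3=3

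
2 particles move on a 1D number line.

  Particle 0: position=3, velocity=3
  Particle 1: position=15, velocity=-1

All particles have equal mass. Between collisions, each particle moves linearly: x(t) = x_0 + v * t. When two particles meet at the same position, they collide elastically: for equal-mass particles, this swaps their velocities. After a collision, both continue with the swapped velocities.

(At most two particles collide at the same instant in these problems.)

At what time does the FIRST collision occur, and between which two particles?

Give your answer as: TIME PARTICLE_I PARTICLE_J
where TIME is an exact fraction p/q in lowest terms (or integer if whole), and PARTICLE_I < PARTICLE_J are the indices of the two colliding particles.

Pair (0,1): pos 3,15 vel 3,-1 -> gap=12, closing at 4/unit, collide at t=3
Earliest collision: t=3 between 0 and 1

Answer: 3 0 1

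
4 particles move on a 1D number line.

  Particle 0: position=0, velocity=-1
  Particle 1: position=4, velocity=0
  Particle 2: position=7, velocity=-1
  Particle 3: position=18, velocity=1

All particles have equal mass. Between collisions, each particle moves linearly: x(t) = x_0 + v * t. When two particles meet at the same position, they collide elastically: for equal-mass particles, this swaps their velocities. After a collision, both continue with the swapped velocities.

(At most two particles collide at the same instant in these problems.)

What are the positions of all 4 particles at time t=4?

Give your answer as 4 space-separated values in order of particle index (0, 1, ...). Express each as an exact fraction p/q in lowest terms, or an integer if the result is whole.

Answer: -4 3 4 22

Derivation:
Collision at t=3: particles 1 and 2 swap velocities; positions: p0=-3 p1=4 p2=4 p3=21; velocities now: v0=-1 v1=-1 v2=0 v3=1
Advance to t=4 (no further collisions before then); velocities: v0=-1 v1=-1 v2=0 v3=1; positions = -4 3 4 22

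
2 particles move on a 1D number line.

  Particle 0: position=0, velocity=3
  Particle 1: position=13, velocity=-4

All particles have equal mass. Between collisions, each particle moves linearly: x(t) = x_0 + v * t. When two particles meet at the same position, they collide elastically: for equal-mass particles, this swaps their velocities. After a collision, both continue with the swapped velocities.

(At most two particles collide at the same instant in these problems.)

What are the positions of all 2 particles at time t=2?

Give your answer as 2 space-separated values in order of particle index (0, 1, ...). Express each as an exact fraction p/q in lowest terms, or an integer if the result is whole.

Answer: 5 6

Derivation:
Collision at t=13/7: particles 0 and 1 swap velocities; positions: p0=39/7 p1=39/7; velocities now: v0=-4 v1=3
Advance to t=2 (no further collisions before then); velocities: v0=-4 v1=3; positions = 5 6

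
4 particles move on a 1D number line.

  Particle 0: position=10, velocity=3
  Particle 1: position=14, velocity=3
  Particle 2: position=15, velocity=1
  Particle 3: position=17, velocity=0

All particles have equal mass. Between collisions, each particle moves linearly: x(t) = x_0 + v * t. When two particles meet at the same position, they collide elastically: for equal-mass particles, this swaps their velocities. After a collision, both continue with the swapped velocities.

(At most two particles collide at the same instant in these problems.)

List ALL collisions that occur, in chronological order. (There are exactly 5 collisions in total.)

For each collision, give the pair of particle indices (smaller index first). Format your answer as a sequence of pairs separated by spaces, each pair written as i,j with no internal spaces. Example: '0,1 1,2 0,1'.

Answer: 1,2 2,3 1,2 0,1 1,2

Derivation:
Collision at t=1/2: particles 1 and 2 swap velocities; positions: p0=23/2 p1=31/2 p2=31/2 p3=17; velocities now: v0=3 v1=1 v2=3 v3=0
Collision at t=1: particles 2 and 3 swap velocities; positions: p0=13 p1=16 p2=17 p3=17; velocities now: v0=3 v1=1 v2=0 v3=3
Collision at t=2: particles 1 and 2 swap velocities; positions: p0=16 p1=17 p2=17 p3=20; velocities now: v0=3 v1=0 v2=1 v3=3
Collision at t=7/3: particles 0 and 1 swap velocities; positions: p0=17 p1=17 p2=52/3 p3=21; velocities now: v0=0 v1=3 v2=1 v3=3
Collision at t=5/2: particles 1 and 2 swap velocities; positions: p0=17 p1=35/2 p2=35/2 p3=43/2; velocities now: v0=0 v1=1 v2=3 v3=3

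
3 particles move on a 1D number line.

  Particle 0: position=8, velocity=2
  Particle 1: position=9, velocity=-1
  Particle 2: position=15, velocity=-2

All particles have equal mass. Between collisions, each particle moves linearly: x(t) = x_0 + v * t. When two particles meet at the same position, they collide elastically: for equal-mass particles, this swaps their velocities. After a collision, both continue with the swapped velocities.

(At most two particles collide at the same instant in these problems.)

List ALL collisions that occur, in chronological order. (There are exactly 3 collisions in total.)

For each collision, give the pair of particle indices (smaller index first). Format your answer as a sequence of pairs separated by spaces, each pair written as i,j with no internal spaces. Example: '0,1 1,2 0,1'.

Collision at t=1/3: particles 0 and 1 swap velocities; positions: p0=26/3 p1=26/3 p2=43/3; velocities now: v0=-1 v1=2 v2=-2
Collision at t=7/4: particles 1 and 2 swap velocities; positions: p0=29/4 p1=23/2 p2=23/2; velocities now: v0=-1 v1=-2 v2=2
Collision at t=6: particles 0 and 1 swap velocities; positions: p0=3 p1=3 p2=20; velocities now: v0=-2 v1=-1 v2=2

Answer: 0,1 1,2 0,1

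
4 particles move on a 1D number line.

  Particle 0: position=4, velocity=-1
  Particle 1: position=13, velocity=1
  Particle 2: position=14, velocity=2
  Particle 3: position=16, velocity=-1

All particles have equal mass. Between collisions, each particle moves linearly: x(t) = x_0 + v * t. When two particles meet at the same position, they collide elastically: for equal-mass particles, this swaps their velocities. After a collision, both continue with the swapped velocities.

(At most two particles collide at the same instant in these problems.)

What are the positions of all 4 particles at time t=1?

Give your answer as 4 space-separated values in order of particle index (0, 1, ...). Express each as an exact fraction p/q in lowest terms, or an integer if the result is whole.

Collision at t=2/3: particles 2 and 3 swap velocities; positions: p0=10/3 p1=41/3 p2=46/3 p3=46/3; velocities now: v0=-1 v1=1 v2=-1 v3=2
Advance to t=1 (no further collisions before then); velocities: v0=-1 v1=1 v2=-1 v3=2; positions = 3 14 15 16

Answer: 3 14 15 16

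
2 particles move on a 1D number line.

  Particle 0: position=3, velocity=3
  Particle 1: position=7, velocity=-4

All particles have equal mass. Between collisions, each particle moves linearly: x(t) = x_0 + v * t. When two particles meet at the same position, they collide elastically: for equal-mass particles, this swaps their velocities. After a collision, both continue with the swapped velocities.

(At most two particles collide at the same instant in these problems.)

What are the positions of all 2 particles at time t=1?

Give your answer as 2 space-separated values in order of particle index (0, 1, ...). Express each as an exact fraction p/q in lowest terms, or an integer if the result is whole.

Collision at t=4/7: particles 0 and 1 swap velocities; positions: p0=33/7 p1=33/7; velocities now: v0=-4 v1=3
Advance to t=1 (no further collisions before then); velocities: v0=-4 v1=3; positions = 3 6

Answer: 3 6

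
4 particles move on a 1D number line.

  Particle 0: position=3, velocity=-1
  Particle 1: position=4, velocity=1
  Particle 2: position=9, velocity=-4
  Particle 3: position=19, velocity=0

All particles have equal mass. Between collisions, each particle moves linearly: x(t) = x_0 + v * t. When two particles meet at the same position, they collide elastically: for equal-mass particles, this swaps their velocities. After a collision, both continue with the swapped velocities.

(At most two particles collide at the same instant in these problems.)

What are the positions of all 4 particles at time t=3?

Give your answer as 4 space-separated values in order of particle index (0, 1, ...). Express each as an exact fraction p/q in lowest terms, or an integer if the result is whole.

Collision at t=1: particles 1 and 2 swap velocities; positions: p0=2 p1=5 p2=5 p3=19; velocities now: v0=-1 v1=-4 v2=1 v3=0
Collision at t=2: particles 0 and 1 swap velocities; positions: p0=1 p1=1 p2=6 p3=19; velocities now: v0=-4 v1=-1 v2=1 v3=0
Advance to t=3 (no further collisions before then); velocities: v0=-4 v1=-1 v2=1 v3=0; positions = -3 0 7 19

Answer: -3 0 7 19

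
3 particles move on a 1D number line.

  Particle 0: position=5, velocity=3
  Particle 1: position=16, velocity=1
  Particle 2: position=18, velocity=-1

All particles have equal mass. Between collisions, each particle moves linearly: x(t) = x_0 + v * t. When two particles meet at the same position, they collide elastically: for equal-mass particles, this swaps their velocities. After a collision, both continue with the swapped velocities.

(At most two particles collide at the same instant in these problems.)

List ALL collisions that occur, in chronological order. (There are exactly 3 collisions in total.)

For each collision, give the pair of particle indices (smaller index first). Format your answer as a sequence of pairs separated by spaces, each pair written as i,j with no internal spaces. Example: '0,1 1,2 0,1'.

Answer: 1,2 0,1 1,2

Derivation:
Collision at t=1: particles 1 and 2 swap velocities; positions: p0=8 p1=17 p2=17; velocities now: v0=3 v1=-1 v2=1
Collision at t=13/4: particles 0 and 1 swap velocities; positions: p0=59/4 p1=59/4 p2=77/4; velocities now: v0=-1 v1=3 v2=1
Collision at t=11/2: particles 1 and 2 swap velocities; positions: p0=25/2 p1=43/2 p2=43/2; velocities now: v0=-1 v1=1 v2=3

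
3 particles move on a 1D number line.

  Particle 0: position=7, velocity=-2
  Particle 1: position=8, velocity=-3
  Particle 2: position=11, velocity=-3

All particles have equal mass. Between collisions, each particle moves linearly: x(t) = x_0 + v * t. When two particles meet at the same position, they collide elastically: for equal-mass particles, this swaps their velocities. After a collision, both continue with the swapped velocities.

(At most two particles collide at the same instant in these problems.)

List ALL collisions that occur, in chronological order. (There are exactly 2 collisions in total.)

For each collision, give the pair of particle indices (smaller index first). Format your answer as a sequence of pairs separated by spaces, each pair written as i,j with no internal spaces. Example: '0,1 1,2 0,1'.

Answer: 0,1 1,2

Derivation:
Collision at t=1: particles 0 and 1 swap velocities; positions: p0=5 p1=5 p2=8; velocities now: v0=-3 v1=-2 v2=-3
Collision at t=4: particles 1 and 2 swap velocities; positions: p0=-4 p1=-1 p2=-1; velocities now: v0=-3 v1=-3 v2=-2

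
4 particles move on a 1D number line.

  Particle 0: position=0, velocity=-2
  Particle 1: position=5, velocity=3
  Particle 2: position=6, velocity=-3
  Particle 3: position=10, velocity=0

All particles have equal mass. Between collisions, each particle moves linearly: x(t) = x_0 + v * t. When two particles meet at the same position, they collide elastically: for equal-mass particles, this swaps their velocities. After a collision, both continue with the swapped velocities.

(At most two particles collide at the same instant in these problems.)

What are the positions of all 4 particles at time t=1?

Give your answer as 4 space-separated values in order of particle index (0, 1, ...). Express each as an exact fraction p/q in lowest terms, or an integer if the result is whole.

Collision at t=1/6: particles 1 and 2 swap velocities; positions: p0=-1/3 p1=11/2 p2=11/2 p3=10; velocities now: v0=-2 v1=-3 v2=3 v3=0
Advance to t=1 (no further collisions before then); velocities: v0=-2 v1=-3 v2=3 v3=0; positions = -2 3 8 10

Answer: -2 3 8 10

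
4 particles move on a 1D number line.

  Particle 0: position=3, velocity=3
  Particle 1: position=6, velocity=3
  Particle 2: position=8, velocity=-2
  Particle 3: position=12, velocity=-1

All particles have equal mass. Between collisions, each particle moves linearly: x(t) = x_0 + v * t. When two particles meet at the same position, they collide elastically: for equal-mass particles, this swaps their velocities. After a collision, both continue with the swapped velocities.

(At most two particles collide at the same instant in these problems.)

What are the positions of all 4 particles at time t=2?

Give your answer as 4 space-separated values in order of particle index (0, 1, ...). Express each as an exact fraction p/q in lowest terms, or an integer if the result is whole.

Answer: 4 9 10 12

Derivation:
Collision at t=2/5: particles 1 and 2 swap velocities; positions: p0=21/5 p1=36/5 p2=36/5 p3=58/5; velocities now: v0=3 v1=-2 v2=3 v3=-1
Collision at t=1: particles 0 and 1 swap velocities; positions: p0=6 p1=6 p2=9 p3=11; velocities now: v0=-2 v1=3 v2=3 v3=-1
Collision at t=3/2: particles 2 and 3 swap velocities; positions: p0=5 p1=15/2 p2=21/2 p3=21/2; velocities now: v0=-2 v1=3 v2=-1 v3=3
Advance to t=2 (no further collisions before then); velocities: v0=-2 v1=3 v2=-1 v3=3; positions = 4 9 10 12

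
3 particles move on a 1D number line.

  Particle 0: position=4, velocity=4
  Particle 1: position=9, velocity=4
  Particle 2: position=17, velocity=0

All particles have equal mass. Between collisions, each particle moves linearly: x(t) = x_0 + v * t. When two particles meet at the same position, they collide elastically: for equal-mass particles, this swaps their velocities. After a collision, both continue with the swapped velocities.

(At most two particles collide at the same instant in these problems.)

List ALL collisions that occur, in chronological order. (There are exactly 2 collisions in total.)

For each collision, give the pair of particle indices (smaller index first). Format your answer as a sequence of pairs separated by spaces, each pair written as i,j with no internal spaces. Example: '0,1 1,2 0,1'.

Collision at t=2: particles 1 and 2 swap velocities; positions: p0=12 p1=17 p2=17; velocities now: v0=4 v1=0 v2=4
Collision at t=13/4: particles 0 and 1 swap velocities; positions: p0=17 p1=17 p2=22; velocities now: v0=0 v1=4 v2=4

Answer: 1,2 0,1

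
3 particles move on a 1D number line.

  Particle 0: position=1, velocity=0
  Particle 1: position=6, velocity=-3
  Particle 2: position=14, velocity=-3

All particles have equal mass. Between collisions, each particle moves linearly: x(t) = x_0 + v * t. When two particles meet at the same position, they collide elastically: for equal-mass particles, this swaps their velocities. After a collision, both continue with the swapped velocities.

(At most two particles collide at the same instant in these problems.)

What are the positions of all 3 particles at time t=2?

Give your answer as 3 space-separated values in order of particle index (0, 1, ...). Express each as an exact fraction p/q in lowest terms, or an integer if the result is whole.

Collision at t=5/3: particles 0 and 1 swap velocities; positions: p0=1 p1=1 p2=9; velocities now: v0=-3 v1=0 v2=-3
Advance to t=2 (no further collisions before then); velocities: v0=-3 v1=0 v2=-3; positions = 0 1 8

Answer: 0 1 8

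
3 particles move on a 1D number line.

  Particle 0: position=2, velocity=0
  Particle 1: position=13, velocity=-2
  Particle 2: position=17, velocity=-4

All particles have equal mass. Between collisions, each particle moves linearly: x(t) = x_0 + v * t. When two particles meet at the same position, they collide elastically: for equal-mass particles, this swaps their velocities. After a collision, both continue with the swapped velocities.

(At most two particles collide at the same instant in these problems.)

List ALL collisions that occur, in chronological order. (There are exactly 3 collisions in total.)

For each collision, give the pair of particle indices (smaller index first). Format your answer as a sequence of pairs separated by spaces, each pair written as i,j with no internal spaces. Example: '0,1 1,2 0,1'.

Collision at t=2: particles 1 and 2 swap velocities; positions: p0=2 p1=9 p2=9; velocities now: v0=0 v1=-4 v2=-2
Collision at t=15/4: particles 0 and 1 swap velocities; positions: p0=2 p1=2 p2=11/2; velocities now: v0=-4 v1=0 v2=-2
Collision at t=11/2: particles 1 and 2 swap velocities; positions: p0=-5 p1=2 p2=2; velocities now: v0=-4 v1=-2 v2=0

Answer: 1,2 0,1 1,2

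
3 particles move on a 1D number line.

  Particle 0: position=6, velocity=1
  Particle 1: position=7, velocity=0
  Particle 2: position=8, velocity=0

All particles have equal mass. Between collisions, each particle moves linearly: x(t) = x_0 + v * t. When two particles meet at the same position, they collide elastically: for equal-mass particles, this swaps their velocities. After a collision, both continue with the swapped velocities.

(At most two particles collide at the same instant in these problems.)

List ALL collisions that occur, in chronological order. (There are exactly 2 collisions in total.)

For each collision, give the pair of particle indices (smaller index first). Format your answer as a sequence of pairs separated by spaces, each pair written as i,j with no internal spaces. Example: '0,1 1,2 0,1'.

Collision at t=1: particles 0 and 1 swap velocities; positions: p0=7 p1=7 p2=8; velocities now: v0=0 v1=1 v2=0
Collision at t=2: particles 1 and 2 swap velocities; positions: p0=7 p1=8 p2=8; velocities now: v0=0 v1=0 v2=1

Answer: 0,1 1,2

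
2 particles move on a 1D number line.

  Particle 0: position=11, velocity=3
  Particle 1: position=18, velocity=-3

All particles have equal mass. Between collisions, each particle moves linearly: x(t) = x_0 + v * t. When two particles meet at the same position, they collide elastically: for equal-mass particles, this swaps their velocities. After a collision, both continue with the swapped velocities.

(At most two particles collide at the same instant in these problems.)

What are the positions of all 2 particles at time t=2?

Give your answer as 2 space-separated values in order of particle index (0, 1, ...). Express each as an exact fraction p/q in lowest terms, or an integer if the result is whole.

Collision at t=7/6: particles 0 and 1 swap velocities; positions: p0=29/2 p1=29/2; velocities now: v0=-3 v1=3
Advance to t=2 (no further collisions before then); velocities: v0=-3 v1=3; positions = 12 17

Answer: 12 17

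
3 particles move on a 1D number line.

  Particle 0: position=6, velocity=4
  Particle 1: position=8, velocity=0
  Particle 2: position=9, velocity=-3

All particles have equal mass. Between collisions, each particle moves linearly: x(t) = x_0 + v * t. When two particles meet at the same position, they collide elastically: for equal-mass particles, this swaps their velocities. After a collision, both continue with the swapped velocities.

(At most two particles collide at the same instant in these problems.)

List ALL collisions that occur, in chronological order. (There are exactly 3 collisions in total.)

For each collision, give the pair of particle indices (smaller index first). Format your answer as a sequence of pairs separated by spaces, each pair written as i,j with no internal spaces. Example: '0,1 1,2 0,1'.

Collision at t=1/3: particles 1 and 2 swap velocities; positions: p0=22/3 p1=8 p2=8; velocities now: v0=4 v1=-3 v2=0
Collision at t=3/7: particles 0 and 1 swap velocities; positions: p0=54/7 p1=54/7 p2=8; velocities now: v0=-3 v1=4 v2=0
Collision at t=1/2: particles 1 and 2 swap velocities; positions: p0=15/2 p1=8 p2=8; velocities now: v0=-3 v1=0 v2=4

Answer: 1,2 0,1 1,2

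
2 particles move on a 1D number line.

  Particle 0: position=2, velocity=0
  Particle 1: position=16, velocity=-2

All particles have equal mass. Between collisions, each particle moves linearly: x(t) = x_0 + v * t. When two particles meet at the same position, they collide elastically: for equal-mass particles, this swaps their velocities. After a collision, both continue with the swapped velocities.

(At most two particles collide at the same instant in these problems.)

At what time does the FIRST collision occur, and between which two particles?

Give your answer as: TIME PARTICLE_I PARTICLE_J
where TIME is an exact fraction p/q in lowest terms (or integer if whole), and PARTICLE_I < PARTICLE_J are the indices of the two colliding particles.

Answer: 7 0 1

Derivation:
Pair (0,1): pos 2,16 vel 0,-2 -> gap=14, closing at 2/unit, collide at t=7
Earliest collision: t=7 between 0 and 1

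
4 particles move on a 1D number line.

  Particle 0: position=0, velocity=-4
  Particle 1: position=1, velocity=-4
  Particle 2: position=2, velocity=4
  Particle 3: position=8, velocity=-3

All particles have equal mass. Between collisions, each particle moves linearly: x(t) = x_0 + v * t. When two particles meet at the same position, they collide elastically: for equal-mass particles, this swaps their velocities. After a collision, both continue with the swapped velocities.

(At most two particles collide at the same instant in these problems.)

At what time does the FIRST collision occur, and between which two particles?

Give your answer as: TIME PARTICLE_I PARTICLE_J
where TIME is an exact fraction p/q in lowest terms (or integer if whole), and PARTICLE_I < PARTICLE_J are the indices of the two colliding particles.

Pair (0,1): pos 0,1 vel -4,-4 -> not approaching (rel speed 0 <= 0)
Pair (1,2): pos 1,2 vel -4,4 -> not approaching (rel speed -8 <= 0)
Pair (2,3): pos 2,8 vel 4,-3 -> gap=6, closing at 7/unit, collide at t=6/7
Earliest collision: t=6/7 between 2 and 3

Answer: 6/7 2 3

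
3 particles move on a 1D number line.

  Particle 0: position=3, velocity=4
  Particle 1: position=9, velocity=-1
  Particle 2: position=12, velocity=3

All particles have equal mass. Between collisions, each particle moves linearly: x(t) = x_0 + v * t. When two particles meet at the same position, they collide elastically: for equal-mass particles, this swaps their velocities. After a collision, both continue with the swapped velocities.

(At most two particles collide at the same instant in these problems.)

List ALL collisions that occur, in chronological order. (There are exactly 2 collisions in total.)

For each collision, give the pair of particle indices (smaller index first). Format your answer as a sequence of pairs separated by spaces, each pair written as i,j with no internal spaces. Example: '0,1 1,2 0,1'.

Answer: 0,1 1,2

Derivation:
Collision at t=6/5: particles 0 and 1 swap velocities; positions: p0=39/5 p1=39/5 p2=78/5; velocities now: v0=-1 v1=4 v2=3
Collision at t=9: particles 1 and 2 swap velocities; positions: p0=0 p1=39 p2=39; velocities now: v0=-1 v1=3 v2=4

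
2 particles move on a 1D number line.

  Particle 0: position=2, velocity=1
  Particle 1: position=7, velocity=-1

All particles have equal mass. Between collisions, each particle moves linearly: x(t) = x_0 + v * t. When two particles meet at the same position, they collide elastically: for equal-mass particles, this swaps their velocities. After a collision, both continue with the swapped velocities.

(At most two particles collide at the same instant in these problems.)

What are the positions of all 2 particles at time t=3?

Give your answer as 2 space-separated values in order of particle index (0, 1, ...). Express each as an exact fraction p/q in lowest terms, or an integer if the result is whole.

Answer: 4 5

Derivation:
Collision at t=5/2: particles 0 and 1 swap velocities; positions: p0=9/2 p1=9/2; velocities now: v0=-1 v1=1
Advance to t=3 (no further collisions before then); velocities: v0=-1 v1=1; positions = 4 5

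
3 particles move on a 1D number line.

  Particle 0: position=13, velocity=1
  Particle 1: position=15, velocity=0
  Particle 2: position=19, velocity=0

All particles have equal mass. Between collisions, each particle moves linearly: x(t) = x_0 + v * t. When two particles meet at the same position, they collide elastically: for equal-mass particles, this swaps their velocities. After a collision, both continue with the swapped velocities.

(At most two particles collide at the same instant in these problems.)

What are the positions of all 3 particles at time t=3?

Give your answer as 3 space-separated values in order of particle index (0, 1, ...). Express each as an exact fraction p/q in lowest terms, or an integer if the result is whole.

Answer: 15 16 19

Derivation:
Collision at t=2: particles 0 and 1 swap velocities; positions: p0=15 p1=15 p2=19; velocities now: v0=0 v1=1 v2=0
Advance to t=3 (no further collisions before then); velocities: v0=0 v1=1 v2=0; positions = 15 16 19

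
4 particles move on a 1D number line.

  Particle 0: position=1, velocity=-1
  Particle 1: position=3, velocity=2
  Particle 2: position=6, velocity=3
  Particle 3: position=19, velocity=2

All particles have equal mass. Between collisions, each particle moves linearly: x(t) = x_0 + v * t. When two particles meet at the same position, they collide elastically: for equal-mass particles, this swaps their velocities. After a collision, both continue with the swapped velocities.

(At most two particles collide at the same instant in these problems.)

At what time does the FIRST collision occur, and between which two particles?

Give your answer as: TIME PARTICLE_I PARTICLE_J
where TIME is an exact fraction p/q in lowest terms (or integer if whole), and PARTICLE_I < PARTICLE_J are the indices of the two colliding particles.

Pair (0,1): pos 1,3 vel -1,2 -> not approaching (rel speed -3 <= 0)
Pair (1,2): pos 3,6 vel 2,3 -> not approaching (rel speed -1 <= 0)
Pair (2,3): pos 6,19 vel 3,2 -> gap=13, closing at 1/unit, collide at t=13
Earliest collision: t=13 between 2 and 3

Answer: 13 2 3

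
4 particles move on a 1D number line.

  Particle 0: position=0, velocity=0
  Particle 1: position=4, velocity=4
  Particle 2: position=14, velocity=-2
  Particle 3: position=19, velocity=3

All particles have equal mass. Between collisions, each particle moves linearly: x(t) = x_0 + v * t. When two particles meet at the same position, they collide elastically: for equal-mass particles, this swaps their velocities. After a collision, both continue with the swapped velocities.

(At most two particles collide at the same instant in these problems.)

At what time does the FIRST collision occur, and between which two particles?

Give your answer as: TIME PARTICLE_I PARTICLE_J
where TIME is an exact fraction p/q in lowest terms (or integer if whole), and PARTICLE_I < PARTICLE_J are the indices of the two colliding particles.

Pair (0,1): pos 0,4 vel 0,4 -> not approaching (rel speed -4 <= 0)
Pair (1,2): pos 4,14 vel 4,-2 -> gap=10, closing at 6/unit, collide at t=5/3
Pair (2,3): pos 14,19 vel -2,3 -> not approaching (rel speed -5 <= 0)
Earliest collision: t=5/3 between 1 and 2

Answer: 5/3 1 2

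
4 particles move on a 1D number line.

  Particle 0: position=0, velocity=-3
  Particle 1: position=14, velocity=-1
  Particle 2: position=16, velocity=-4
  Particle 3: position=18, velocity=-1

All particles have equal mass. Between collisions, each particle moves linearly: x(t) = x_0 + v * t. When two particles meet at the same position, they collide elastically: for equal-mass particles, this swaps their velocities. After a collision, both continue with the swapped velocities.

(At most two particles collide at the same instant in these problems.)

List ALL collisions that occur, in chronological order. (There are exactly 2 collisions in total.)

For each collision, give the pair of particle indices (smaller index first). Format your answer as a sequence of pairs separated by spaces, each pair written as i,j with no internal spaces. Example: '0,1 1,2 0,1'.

Collision at t=2/3: particles 1 and 2 swap velocities; positions: p0=-2 p1=40/3 p2=40/3 p3=52/3; velocities now: v0=-3 v1=-4 v2=-1 v3=-1
Collision at t=16: particles 0 and 1 swap velocities; positions: p0=-48 p1=-48 p2=-2 p3=2; velocities now: v0=-4 v1=-3 v2=-1 v3=-1

Answer: 1,2 0,1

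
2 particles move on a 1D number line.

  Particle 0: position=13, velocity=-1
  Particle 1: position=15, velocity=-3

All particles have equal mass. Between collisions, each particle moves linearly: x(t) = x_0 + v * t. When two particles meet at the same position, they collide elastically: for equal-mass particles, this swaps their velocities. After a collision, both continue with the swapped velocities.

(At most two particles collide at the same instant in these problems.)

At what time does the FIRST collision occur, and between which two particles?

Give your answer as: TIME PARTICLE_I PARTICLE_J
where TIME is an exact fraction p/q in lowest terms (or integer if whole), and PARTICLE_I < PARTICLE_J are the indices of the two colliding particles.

Answer: 1 0 1

Derivation:
Pair (0,1): pos 13,15 vel -1,-3 -> gap=2, closing at 2/unit, collide at t=1
Earliest collision: t=1 between 0 and 1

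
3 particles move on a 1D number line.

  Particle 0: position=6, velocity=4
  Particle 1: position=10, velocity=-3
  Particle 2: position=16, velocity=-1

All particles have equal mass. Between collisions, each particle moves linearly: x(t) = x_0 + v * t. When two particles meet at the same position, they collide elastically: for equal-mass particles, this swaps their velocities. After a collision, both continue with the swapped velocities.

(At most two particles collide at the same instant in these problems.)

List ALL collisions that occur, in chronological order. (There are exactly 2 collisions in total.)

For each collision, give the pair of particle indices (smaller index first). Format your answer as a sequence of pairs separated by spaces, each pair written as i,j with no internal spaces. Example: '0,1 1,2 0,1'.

Collision at t=4/7: particles 0 and 1 swap velocities; positions: p0=58/7 p1=58/7 p2=108/7; velocities now: v0=-3 v1=4 v2=-1
Collision at t=2: particles 1 and 2 swap velocities; positions: p0=4 p1=14 p2=14; velocities now: v0=-3 v1=-1 v2=4

Answer: 0,1 1,2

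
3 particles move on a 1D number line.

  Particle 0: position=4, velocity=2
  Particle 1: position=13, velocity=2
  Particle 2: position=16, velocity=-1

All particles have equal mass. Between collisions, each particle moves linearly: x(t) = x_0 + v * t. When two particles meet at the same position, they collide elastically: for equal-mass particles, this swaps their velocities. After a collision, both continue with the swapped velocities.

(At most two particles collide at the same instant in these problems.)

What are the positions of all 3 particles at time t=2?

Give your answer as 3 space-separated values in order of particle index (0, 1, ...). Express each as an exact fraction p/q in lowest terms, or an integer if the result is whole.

Answer: 8 14 17

Derivation:
Collision at t=1: particles 1 and 2 swap velocities; positions: p0=6 p1=15 p2=15; velocities now: v0=2 v1=-1 v2=2
Advance to t=2 (no further collisions before then); velocities: v0=2 v1=-1 v2=2; positions = 8 14 17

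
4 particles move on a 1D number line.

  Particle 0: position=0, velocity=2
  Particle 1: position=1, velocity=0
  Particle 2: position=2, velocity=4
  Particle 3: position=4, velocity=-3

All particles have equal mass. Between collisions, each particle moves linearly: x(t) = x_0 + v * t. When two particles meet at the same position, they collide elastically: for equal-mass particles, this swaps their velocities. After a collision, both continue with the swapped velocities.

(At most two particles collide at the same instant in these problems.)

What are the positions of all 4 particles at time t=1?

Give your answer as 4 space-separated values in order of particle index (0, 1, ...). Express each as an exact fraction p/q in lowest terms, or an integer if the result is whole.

Answer: 1 1 2 6

Derivation:
Collision at t=2/7: particles 2 and 3 swap velocities; positions: p0=4/7 p1=1 p2=22/7 p3=22/7; velocities now: v0=2 v1=0 v2=-3 v3=4
Collision at t=1/2: particles 0 and 1 swap velocities; positions: p0=1 p1=1 p2=5/2 p3=4; velocities now: v0=0 v1=2 v2=-3 v3=4
Collision at t=4/5: particles 1 and 2 swap velocities; positions: p0=1 p1=8/5 p2=8/5 p3=26/5; velocities now: v0=0 v1=-3 v2=2 v3=4
Collision at t=1: particles 0 and 1 swap velocities; positions: p0=1 p1=1 p2=2 p3=6; velocities now: v0=-3 v1=0 v2=2 v3=4
Advance to t=1 (no further collisions before then); velocities: v0=-3 v1=0 v2=2 v3=4; positions = 1 1 2 6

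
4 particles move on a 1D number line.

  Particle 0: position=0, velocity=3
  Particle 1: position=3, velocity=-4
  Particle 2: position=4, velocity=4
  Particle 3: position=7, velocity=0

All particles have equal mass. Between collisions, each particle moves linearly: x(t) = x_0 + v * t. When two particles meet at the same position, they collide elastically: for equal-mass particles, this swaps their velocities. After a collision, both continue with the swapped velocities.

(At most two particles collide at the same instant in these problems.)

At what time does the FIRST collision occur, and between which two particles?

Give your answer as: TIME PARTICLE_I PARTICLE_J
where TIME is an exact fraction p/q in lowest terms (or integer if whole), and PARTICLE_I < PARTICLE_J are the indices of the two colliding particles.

Answer: 3/7 0 1

Derivation:
Pair (0,1): pos 0,3 vel 3,-4 -> gap=3, closing at 7/unit, collide at t=3/7
Pair (1,2): pos 3,4 vel -4,4 -> not approaching (rel speed -8 <= 0)
Pair (2,3): pos 4,7 vel 4,0 -> gap=3, closing at 4/unit, collide at t=3/4
Earliest collision: t=3/7 between 0 and 1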